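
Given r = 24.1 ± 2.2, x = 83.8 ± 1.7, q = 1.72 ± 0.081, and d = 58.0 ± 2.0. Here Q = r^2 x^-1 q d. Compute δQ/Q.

0.193

Q is a product of powers, so relative uncertainties combine in quadrature:
  (2·δr/r)² = (2×0.0913)² = 0.0333;  (-1·δx/x)² = (-1×0.0203)² = 0.000412;  (1·δq/q)² = (1×0.0471)² = 0.00222;  (1·δd/d)² = (1×0.0345)² = 0.00119
δQ/Q = √(0.0372) = 0.193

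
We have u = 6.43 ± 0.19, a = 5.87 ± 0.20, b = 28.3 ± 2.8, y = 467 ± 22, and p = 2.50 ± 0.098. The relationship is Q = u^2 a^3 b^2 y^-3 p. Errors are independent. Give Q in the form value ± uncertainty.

Products/powers → add relative errors in quadrature, weighted by exponent:
  (2·δu/u)² = (2×0.0295)² = 0.00349;  (3·δa/a)² = (3×0.0341)² = 0.0104;  (2·δb/b)² = (2×0.0989)² = 0.0392;  (-3·δy/y)² = (-3×0.0471)² = 0.0200;  (1·δp/p)² = (1×0.0392)² = 0.00154
δQ/Q = √(0.0746) = 0.273
Q = 0.164, so δQ = 0.273 × 0.164 = 0.0449.

0.164 ± 0.0449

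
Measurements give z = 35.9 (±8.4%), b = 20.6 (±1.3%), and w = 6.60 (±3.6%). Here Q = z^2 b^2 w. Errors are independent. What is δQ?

6.27e+05

Q is a product of powers, so relative uncertainties combine in quadrature:
  (2·δz/z)² = (2×0.0840)² = 0.0282;  (2·δb/b)² = (2×0.0130)² = 0.000676;  (1·δw/w)² = (1×0.0360)² = 0.00130
δQ/Q = √(0.0302) = 0.174
Q = 3.61e+06, so δQ = 0.174 × 3.61e+06 = 6.27e+05.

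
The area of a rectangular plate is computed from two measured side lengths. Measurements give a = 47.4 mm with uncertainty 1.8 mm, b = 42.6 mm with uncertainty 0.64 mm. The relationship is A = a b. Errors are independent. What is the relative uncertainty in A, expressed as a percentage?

Relative error in a monomial: (δA/A)² = Σ (nᵢ · δxᵢ/xᵢ)².
  (1·δa/a)² = (1×0.0380)² = 0.00144;  (1·δb/b)² = (1×0.0150)² = 0.000226
δA/A = √(0.00167) = 0.0408

4.08%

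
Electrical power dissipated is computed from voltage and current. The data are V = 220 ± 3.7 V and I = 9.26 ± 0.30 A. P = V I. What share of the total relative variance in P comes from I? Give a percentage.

78.8%

(δP/P)² = (1·δV/V)² + (1·δI/I)²
  V term: (1×0.0168)² = 0.000283
  I term: (1×0.0324)² = 0.00105
Total = 0.00133. Share from I = 0.00105/0.00133 = 0.788.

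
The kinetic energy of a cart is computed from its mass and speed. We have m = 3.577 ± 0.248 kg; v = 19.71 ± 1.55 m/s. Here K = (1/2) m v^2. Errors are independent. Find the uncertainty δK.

Since K is a product/quotient, work with relative uncertainties:
  (1·δm/m)² = (1×0.0693)² = 0.00481;  (2·δv/v)² = (2×0.0786)² = 0.0247
δK/K = √(0.0295) = 0.172
K = 694.8 J, so δK = 0.172 × 694.8 = 119 J.

119 J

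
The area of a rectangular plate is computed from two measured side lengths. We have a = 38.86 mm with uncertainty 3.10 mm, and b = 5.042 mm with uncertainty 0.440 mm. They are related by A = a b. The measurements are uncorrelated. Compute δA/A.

0.118

Since A is a product/quotient, work with relative uncertainties:
  (1·δa/a)² = (1×0.0798)² = 0.00636;  (1·δb/b)² = (1×0.0873)² = 0.00762
δA/A = √(0.0140) = 0.118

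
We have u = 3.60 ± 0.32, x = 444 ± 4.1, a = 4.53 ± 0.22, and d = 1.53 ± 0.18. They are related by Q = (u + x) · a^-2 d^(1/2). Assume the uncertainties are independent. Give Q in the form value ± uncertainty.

Let w = u + x = 448. δw = √(δu² + δx²) = √(0.102 + 16.8) = 4.11, so δw/w = 0.00919.
Q is then a monomial in w, a, d:
δQ/Q = √((δw/w)² + (-2·δa/a)² + (½·δd/d)²) = √(8.44e-05 + 0.00943 + 0.00346) = 0.114
Q = 27.0, so δQ = 0.114 × 27.0 = 3.07.

27.0 ± 3.07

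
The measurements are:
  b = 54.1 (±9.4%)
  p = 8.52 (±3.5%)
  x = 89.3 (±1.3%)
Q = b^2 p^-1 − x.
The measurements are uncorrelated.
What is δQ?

Let w = b^2·p^-1 = 344. δw/w = √((2·δb/b)² + (-1·δp/p)²) = √(0.0353 + 0.00123) = 0.191, so δw = 65.7.
Q = w − x: δQ = √(δw² + δx²) = √(4320 + 1.35) = 65.7

65.7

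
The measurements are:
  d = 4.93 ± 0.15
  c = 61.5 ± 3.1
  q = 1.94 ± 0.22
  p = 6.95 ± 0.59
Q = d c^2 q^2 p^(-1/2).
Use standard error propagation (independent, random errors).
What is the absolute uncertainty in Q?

Q is a product of powers, so relative uncertainties combine in quadrature:
  (1·δd/d)² = (1×0.0304)² = 0.000926;  (2·δc/c)² = (2×0.0504)² = 0.0102;  (2·δq/q)² = (2×0.113)² = 0.0514;  (−½·δp/p)² = (-0.5×0.0849)² = 0.00180
δQ/Q = √(0.0643) = 0.254
Q = 26600, so δQ = 0.254 × 26600 = 6750.

6750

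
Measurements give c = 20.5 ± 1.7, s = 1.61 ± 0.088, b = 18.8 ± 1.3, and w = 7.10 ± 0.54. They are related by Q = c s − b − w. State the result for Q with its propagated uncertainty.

Let p = c·s = 33.0. δp/p = √((1·δc/c)² + (1·δs/s)²) = √(0.00688 + 0.00299) = 0.0993, so δp = 3.28.
Q = p − b − w: δQ = √(δp² + δb² + δw²) = √(10.7 + 1.69 + 0.292) = 3.57
Q = 7.11.

7.11 ± 3.57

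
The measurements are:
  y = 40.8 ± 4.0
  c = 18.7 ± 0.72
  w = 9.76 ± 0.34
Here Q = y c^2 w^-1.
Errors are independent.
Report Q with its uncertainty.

1460 ± 189

Relative error in a monomial: (δQ/Q)² = Σ (nᵢ · δxᵢ/xᵢ)².
  (1·δy/y)² = (1×0.0980)² = 0.00961;  (2·δc/c)² = (2×0.0385)² = 0.00593;  (-1·δw/w)² = (-1×0.0348)² = 0.00121
δQ/Q = √(0.0168) = 0.129
Q = 1460, so δQ = 0.129 × 1460 = 189.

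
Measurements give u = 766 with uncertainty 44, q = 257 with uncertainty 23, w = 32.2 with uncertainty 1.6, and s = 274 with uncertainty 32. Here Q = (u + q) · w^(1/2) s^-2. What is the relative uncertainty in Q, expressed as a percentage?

Let h = u + q = 1020. δh = √(δu² + δq²) = √(1940 + 529) = 49.6, so δh/h = 0.0485.
Q is then a monomial in h, w, s:
δQ/Q = √((δh/h)² + (½·δw/w)² + (-2·δs/s)²) = √(0.00236 + 0.000617 + 0.0546) = 0.240

24.0%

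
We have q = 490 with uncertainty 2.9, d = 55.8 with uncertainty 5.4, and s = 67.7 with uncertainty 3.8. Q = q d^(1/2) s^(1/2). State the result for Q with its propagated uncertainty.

30100 ± 1690

Relative error in a monomial: (δQ/Q)² = Σ (nᵢ · δxᵢ/xᵢ)².
  (1·δq/q)² = (1×0.00592)² = 3.5e-05;  (½·δd/d)² = (0.5×0.0968)² = 0.00234;  (½·δs/s)² = (0.5×0.0561)² = 0.000788
δQ/Q = √(0.00316) = 0.0562
Q = 30100, so δQ = 0.0562 × 30100 = 1690.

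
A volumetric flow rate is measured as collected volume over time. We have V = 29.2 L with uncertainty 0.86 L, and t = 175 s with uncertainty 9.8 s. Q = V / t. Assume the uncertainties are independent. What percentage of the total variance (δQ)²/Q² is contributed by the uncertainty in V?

(δQ/Q)² = (1·δV/V)² + (-1·δt/t)²
  V term: (1×0.0295)² = 0.000867
  t term: (-1×0.0560)² = 0.00314
Total = 0.00400. Share from V = 0.000867/0.00400 = 0.217.

21.7%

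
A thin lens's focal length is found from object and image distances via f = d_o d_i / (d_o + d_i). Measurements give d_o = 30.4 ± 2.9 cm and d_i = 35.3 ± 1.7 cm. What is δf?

∂f/∂d_o = (d_i/(d_o+d_i))² = 0.289;  ∂f/∂d_i = (d_o/(d_o+d_i))² = 0.214
δf = √((∂f/∂d_o · δd_o)² + (∂f/∂d_i · δd_i)²) = √(0.701 + 0.132) = 0.913 cm

0.913 cm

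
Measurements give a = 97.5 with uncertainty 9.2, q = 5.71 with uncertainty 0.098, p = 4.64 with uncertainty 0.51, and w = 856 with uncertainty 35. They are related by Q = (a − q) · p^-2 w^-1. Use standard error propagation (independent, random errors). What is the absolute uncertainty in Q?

Let u = a − q = 91.8. δu = √(δa² + δq²) = √(84.6 + 0.00960) = 9.20, so δu/u = 0.100.
Q is then a monomial in u, p, w:
δQ/Q = √((δu/u)² + (-2·δp/p)² + (-1·δw/w)²) = √(0.0100 + 0.0483 + 0.00167) = 0.245
Q = 0.00498, so δQ = 0.245 × 0.00498 = 0.00122.

0.00122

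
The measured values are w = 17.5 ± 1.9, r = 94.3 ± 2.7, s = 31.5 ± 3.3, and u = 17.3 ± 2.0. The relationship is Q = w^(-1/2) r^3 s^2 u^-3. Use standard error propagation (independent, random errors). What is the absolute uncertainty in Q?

16000

Relative error in a monomial: (δQ/Q)² = Σ (nᵢ · δxᵢ/xᵢ)².
  (−½·δw/w)² = (-0.5×0.109)² = 0.00295;  (3·δr/r)² = (3×0.0286)² = 0.00738;  (2·δs/s)² = (2×0.105)² = 0.0439;  (-3·δu/u)² = (-3×0.116)² = 0.120
δQ/Q = √(0.175) = 0.418
Q = 38400, so δQ = 0.418 × 38400 = 16000.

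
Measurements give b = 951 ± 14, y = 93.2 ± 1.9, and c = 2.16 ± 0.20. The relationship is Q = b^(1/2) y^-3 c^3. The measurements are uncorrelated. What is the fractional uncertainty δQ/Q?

Q is a product of powers, so relative uncertainties combine in quadrature:
  (½·δb/b)² = (0.5×0.0147)² = 5.42e-05;  (-3·δy/y)² = (-3×0.0204)² = 0.00374;  (3·δc/c)² = (3×0.0926)² = 0.0772
δQ/Q = √(0.0810) = 0.285

0.285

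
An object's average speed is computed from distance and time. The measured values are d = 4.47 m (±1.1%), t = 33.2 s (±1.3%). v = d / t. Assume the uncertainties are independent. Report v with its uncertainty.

For a monomial v ∝ d, t^-1, fractional errors add in quadrature:
  (1·δd/d)² = (1×0.0110)² = 0.000121;  (-1·δt/t)² = (-1×0.0130)² = 0.000169
δv/v = √(0.000290) = 0.0170
v = 0.135 m/s, so δv = 0.0170 × 0.135 = 0.00229 m/s.

0.135 ± 0.00229 m/s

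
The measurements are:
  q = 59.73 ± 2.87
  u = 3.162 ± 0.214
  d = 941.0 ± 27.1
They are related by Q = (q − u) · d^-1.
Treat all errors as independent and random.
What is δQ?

0.00351

Let w = q − u = 56.57. δw = √(δq² + δu²) = √(8.24 + 0.0458) = 2.88, so δw/w = 0.0509.
Q is then a monomial in w, d:
δQ/Q = √((δw/w)² + (-1·δd/d)²) = √(0.00259 + 0.000829) = 0.0585
Q = 0.06011, so δQ = 0.0585 × 0.06011 = 0.00351.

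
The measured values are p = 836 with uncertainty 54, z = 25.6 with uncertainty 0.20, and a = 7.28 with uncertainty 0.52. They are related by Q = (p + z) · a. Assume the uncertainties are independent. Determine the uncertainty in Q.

596

Let u = p + z = 862. δu = √(δp² + δz²) = √(2920 + 0.0400) = 54.0, so δu/u = 0.0627.
Q is then a monomial in u, a:
δQ/Q = √((δu/u)² + (1·δa/a)²) = √(0.00393 + 0.00510) = 0.0950
Q = 6270, so δQ = 0.0950 × 6270 = 596.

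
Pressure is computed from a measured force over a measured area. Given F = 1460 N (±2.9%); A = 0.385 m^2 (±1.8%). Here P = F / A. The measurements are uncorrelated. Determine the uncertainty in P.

129 Pa

Relative error in a monomial: (δP/P)² = Σ (nᵢ · δxᵢ/xᵢ)².
  (1·δF/F)² = (1×0.0290)² = 0.000841;  (-1·δA/A)² = (-1×0.0180)² = 0.000324
δP/P = √(0.00116) = 0.0341
P = 3790 Pa, so δP = 0.0341 × 3790 = 129 Pa.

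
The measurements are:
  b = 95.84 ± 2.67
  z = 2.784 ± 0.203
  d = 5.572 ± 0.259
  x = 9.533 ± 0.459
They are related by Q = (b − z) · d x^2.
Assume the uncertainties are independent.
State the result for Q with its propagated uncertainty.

47120 ± 5220

Let u = b − z = 93.06. δu = √(δb² + δz²) = √(7.13 + 0.0412) = 2.68, so δu/u = 0.0288.
Q is then a monomial in u, d, x:
δQ/Q = √((δu/u)² + (1·δd/d)² + (2·δx/x)²) = √(0.000828 + 0.00216 + 0.00927) = 0.111
Q = 47120, so δQ = 0.111 × 47120 = 5220.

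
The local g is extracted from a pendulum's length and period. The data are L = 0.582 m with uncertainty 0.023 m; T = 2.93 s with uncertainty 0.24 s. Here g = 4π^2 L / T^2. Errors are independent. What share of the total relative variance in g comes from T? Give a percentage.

(δg/g)² = (1·δL/L)² + (-2·δT/T)²
  L term: (1×0.0395)² = 0.00156
  T term: (-2×0.0819)² = 0.0268
Total = 0.0284. Share from T = 0.0268/0.0284 = 0.945.

94.5%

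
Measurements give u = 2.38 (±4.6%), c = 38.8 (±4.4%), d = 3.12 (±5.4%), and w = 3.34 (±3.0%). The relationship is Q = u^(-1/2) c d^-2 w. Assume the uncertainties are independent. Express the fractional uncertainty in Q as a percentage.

Since Q is a product/quotient, work with relative uncertainties:
  (−½·δu/u)² = (-0.5×0.0460)² = 0.000529;  (1·δc/c)² = (1×0.0440)² = 0.00194;  (-2·δd/d)² = (-2×0.0540)² = 0.0117;  (1·δw/w)² = (1×0.0300)² = 0.000900
δQ/Q = √(0.0150) = 0.123

12.3%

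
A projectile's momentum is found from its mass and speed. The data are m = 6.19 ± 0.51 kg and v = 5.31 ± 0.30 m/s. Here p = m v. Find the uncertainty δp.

3.28 kg·m/s

For a monomial p ∝ m, v, fractional errors add in quadrature:
  (1·δm/m)² = (1×0.0824)² = 0.00679;  (1·δv/v)² = (1×0.0565)² = 0.00319
δp/p = √(0.00998) = 0.0999
p = 32.9 kg·m/s, so δp = 0.0999 × 32.9 = 3.28 kg·m/s.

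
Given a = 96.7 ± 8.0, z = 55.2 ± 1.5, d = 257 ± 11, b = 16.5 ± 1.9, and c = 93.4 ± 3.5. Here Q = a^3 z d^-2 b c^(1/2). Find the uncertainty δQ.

34800

Products/powers → add relative errors in quadrature, weighted by exponent:
  (3·δa/a)² = (3×0.0827)² = 0.0616;  (1·δz/z)² = (1×0.0272)² = 0.000738;  (-2·δd/d)² = (-2×0.0428)² = 0.00733;  (1·δb/b)² = (1×0.115)² = 0.0133;  (½·δc/c)² = (0.5×0.0375)² = 0.000351
δQ/Q = √(0.0833) = 0.289
Q = 1.21e+05, so δQ = 0.289 × 1.21e+05 = 34800.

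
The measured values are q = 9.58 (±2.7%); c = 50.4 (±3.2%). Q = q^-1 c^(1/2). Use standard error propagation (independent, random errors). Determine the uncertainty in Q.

0.0233

For a monomial Q ∝ q^-1, c^(1/2), fractional errors add in quadrature:
  (-1·δq/q)² = (-1×0.0270)² = 0.000729;  (½·δc/c)² = (0.5×0.0320)² = 0.000256
δQ/Q = √(0.000985) = 0.0314
Q = 0.741, so δQ = 0.0314 × 0.741 = 0.0233.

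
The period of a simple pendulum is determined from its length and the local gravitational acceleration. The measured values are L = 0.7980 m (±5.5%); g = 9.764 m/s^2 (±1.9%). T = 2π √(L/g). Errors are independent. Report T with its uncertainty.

Since T is a product/quotient, work with relative uncertainties:
  (½·δL/L)² = (0.5×0.0550)² = 0.000756;  (−½·δg/g)² = (-0.5×0.0190)² = 9.02e-05
δT/T = √(0.000847) = 0.0291
T = 1.796 s, so δT = 0.0291 × 1.796 = 0.0523 s.

1.796 ± 0.0523 s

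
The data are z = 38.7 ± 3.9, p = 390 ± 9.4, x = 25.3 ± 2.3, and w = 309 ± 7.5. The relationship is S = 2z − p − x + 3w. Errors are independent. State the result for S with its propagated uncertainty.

Absolute uncertainties add in quadrature for a linear combination:
  (2·δz)² = 60.8;  (δp)² = 88.4;  (δx)² = 5.29;  (3·δw)² = 506
δS = √(661) = 25.7
S = 589.

589 ± 25.7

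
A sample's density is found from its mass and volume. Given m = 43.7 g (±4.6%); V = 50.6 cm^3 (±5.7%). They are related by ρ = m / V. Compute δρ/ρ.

Each factor contributes (exponent × relative error)² to (δρ/ρ)²:
  (1·δm/m)² = (1×0.0460)² = 0.00212;  (-1·δV/V)² = (-1×0.0570)² = 0.00325
δρ/ρ = √(0.00536) = 0.0732

0.0732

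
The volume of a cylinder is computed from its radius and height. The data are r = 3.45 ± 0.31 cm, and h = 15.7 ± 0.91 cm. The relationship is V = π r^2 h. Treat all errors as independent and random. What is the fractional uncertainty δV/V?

0.189

Relative error in a monomial: (δV/V)² = Σ (nᵢ · δxᵢ/xᵢ)².
  (2·δr/r)² = (2×0.0899)² = 0.0323;  (1·δh/h)² = (1×0.0580)² = 0.00336
δV/V = √(0.0357) = 0.189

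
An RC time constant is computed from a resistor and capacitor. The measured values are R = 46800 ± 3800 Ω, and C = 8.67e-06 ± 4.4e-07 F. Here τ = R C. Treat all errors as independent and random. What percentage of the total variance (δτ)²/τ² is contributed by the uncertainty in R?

71.9%

(δτ/τ)² = (1·δR/R)² + (1·δC/C)²
  R term: (1×0.0812)² = 0.00659
  C term: (1×0.0507)² = 0.00258
Total = 0.00917. Share from R = 0.00659/0.00917 = 0.719.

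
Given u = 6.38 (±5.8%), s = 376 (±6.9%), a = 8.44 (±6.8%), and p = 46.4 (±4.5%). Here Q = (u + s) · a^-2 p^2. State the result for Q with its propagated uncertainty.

Let w = u + s = 382. δw = √(δu² + δs²) = √(0.137 + 673) = 25.9, so δw/w = 0.0679.
Q is then a monomial in w, a, p:
δQ/Q = √((δw/w)² + (-2·δa/a)² + (2·δp/p)²) = √(0.00460 + 0.0185 + 0.00810) = 0.177
Q = 11600, so δQ = 0.177 × 11600 = 2040.

11600 ± 2040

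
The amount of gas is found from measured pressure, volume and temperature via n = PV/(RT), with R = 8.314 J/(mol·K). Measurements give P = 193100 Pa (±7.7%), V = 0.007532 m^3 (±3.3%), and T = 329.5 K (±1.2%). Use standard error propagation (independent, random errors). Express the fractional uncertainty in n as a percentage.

Products/powers → add relative errors in quadrature, weighted by exponent:
  (1·δP/P)² = (1×0.0770)² = 0.00593;  (1·δV/V)² = (1×0.0330)² = 0.00109;  (-1·δT/T)² = (-1×0.0120)² = 0.000144
δn/n = √(0.00716) = 0.0846

8.46%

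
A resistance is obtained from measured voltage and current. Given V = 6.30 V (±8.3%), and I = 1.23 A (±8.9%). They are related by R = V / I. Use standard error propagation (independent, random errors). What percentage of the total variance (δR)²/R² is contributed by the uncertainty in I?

53.5%

(δR/R)² = (1·δV/V)² + (-1·δI/I)²
  V term: (1×0.0830)² = 0.00689
  I term: (-1×0.0890)² = 0.00792
Total = 0.0148. Share from I = 0.00792/0.0148 = 0.535.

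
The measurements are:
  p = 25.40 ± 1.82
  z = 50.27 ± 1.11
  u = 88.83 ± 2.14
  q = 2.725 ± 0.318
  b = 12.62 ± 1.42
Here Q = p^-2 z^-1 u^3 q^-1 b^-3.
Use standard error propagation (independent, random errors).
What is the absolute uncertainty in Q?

0.00155

Products/powers → add relative errors in quadrature, weighted by exponent:
  (-2·δp/p)² = (-2×0.0717)² = 0.0205;  (-1·δz/z)² = (-1×0.0221)² = 0.000488;  (3·δu/u)² = (3×0.0241)² = 0.00522;  (-1·δq/q)² = (-1×0.117)² = 0.0136;  (-3·δb/b)² = (-3×0.113)² = 0.114
δQ/Q = √(0.154) = 0.392
Q = 0.003946, so δQ = 0.392 × 0.003946 = 0.00155.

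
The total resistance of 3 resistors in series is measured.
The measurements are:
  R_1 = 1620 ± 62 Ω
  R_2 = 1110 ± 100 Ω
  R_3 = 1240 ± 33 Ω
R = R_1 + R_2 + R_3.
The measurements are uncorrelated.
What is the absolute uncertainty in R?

122 Ω

Sums and differences: (δR)² = Σ (cᵢ δxᵢ)².
  (δR_1)² = 3840;  (δR_2)² = 10000;  (δR_3)² = 1090
δR = √(14900) = 122 Ω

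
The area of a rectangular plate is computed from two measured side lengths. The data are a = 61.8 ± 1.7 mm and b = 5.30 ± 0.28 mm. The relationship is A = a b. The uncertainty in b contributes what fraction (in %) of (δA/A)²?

(δA/A)² = (1·δa/a)² + (1·δb/b)²
  a term: (1×0.0275)² = 0.000757
  b term: (1×0.0528)² = 0.00279
Total = 0.00355. Share from b = 0.00279/0.00355 = 0.787.

78.7%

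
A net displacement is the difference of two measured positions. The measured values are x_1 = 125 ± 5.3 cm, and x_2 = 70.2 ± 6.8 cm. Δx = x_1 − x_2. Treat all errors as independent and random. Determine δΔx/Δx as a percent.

15.7%

Absolute uncertainties add in quadrature for a linear combination:
  (δx_1)² = 28.1;  (δx_2)² = 46.2
δΔx = √(74.3) = 8.62 cm
Δx = 54.8 cm, so δΔx/Δx = 8.62/54.8 = 0.157.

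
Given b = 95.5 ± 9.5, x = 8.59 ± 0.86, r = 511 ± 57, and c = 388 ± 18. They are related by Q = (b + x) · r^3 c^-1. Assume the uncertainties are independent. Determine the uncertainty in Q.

Let u = b + x = 104. δu = √(δb² + δx²) = √(90.2 + 0.740) = 9.54, so δu/u = 0.0916.
Q is then a monomial in u, r, c:
δQ/Q = √((δu/u)² + (3·δr/r)² + (-1·δc/c)²) = √(0.00840 + 0.112 + 0.00215) = 0.350
Q = 3.58e+07, so δQ = 0.350 × 3.58e+07 = 1.25e+07.

1.25e+07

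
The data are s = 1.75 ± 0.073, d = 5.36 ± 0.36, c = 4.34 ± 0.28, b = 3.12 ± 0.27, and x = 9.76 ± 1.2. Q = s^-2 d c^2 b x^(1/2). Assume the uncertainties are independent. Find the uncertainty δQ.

Each factor contributes (exponent × relative error)² to (δQ/Q)²:
  (-2·δs/s)² = (-2×0.0417)² = 0.00696;  (1·δd/d)² = (1×0.0672)² = 0.00451;  (2·δc/c)² = (2×0.0645)² = 0.0166;  (1·δb/b)² = (1×0.0865)² = 0.00749;  (½·δx/x)² = (0.5×0.123)² = 0.00378
δQ/Q = √(0.0394) = 0.198
Q = 321, so δQ = 0.198 × 321 = 63.8.

63.8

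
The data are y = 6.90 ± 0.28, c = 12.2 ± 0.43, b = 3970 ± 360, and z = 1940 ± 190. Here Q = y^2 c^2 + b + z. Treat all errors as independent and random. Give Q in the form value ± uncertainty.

13000 ± 864

Let p = y^2·c^2 = 7090. δp/p = √((2·δy/y)² + (2·δc/c)²) = √(0.00659 + 0.00497) = 0.107, so δp = 762.
Q = p + b + z: δQ = √(δp² + δb² + δz²) = √(5.8e+05 + 1.3e+05 + 36100) = 864
Q = 13000.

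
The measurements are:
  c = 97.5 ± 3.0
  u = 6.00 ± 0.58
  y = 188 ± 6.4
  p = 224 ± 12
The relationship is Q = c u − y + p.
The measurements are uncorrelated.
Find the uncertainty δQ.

60.9

Let w = c·u = 585. δw/w = √((1·δc/c)² + (1·δu/u)²) = √(0.000947 + 0.00934) = 0.101, so δw = 59.3.
Q = w − y + p: δQ = √(δw² + δy² + δp²) = √(3520 + 41.0 + 144) = 60.9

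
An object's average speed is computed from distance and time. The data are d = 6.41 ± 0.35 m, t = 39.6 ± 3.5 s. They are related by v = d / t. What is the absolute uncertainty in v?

0.0168 m/s

For a monomial v ∝ d, t^-1, fractional errors add in quadrature:
  (1·δd/d)² = (1×0.0546)² = 0.00298;  (-1·δt/t)² = (-1×0.0884)² = 0.00781
δv/v = √(0.0108) = 0.104
v = 0.162 m/s, so δv = 0.104 × 0.162 = 0.0168 m/s.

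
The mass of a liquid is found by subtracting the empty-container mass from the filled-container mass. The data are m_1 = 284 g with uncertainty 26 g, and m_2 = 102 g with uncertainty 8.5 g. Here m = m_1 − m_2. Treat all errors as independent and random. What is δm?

27.4 g

Each term contributes (cᵢ δxᵢ)² to (δm)²:
  (δm_1)² = 676;  (δm_2)² = 72.2
δm = √(748) = 27.4 g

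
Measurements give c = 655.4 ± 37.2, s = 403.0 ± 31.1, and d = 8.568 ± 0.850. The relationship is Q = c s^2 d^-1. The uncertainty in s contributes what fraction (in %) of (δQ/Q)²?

64.6%

(δQ/Q)² = (1·δc/c)² + (2·δs/s)² + (-1·δd/d)²
  c term: (1×0.0568)² = 0.00322
  s term: (2×0.0772)² = 0.0238
  d term: (-1×0.0992)² = 0.00984
Total = 0.0369. Share from s = 0.0238/0.0369 = 0.646.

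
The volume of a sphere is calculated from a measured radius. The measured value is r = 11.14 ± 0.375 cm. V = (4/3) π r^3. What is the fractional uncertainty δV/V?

0.101

V ∝ r^3, so δV/V = |3| · δr/r = 3 × 0.0337 = 0.101.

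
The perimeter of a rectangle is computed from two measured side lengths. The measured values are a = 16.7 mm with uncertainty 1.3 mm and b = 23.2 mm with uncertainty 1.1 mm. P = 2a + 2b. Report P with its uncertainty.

Absolute uncertainties add in quadrature for a linear combination:
  (2·δa)² = 6.76;  (2·δb)² = 4.84
δP = √(11.6) = 3.41 mm
P = 79.8 mm.

79.8 ± 3.41 mm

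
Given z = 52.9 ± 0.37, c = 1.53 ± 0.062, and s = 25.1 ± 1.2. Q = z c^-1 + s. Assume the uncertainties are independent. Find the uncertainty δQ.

Let p = z·c^-1 = 34.6. δp/p = √((1·δz/z)² + (-1·δc/c)²) = √(4.89e-05 + 0.00164) = 0.0411, so δp = 1.42.
Q = p + s: δQ = √(δp² + δs²) = √(2.02 + 1.44) = 1.86

1.86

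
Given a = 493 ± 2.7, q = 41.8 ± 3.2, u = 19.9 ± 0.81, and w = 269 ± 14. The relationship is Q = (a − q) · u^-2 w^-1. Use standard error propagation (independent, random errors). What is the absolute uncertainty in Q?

Let h = a − q = 451. δh = √(δa² + δq²) = √(7.29 + 10.2) = 4.19, so δh/h = 0.00928.
Q is then a monomial in h, u, w:
δQ/Q = √((δh/h)² + (-2·δu/u)² + (-1·δw/w)²) = √(8.61e-05 + 0.00663 + 0.00271) = 0.0971
Q = 0.00424, so δQ = 0.0971 × 0.00424 = 0.000411.

0.000411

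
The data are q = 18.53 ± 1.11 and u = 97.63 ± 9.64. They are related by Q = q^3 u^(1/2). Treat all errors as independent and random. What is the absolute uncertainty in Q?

11700

Q is a product of powers, so relative uncertainties combine in quadrature:
  (3·δq/q)² = (3×0.0599)² = 0.0323;  (½·δu/u)² = (0.5×0.0987)² = 0.00244
δQ/Q = √(0.0347) = 0.186
Q = 62870, so δQ = 0.186 × 62870 = 11700.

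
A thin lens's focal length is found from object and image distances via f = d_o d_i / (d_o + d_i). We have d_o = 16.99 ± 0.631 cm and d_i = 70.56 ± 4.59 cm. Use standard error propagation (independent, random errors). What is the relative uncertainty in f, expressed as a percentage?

∂f/∂d_o = (d_i/(d_o+d_i))² = 0.650;  ∂f/∂d_i = (d_o/(d_o+d_i))² = 0.0377
δf = √((∂f/∂d_o · δd_o)² + (∂f/∂d_i · δd_i)²) = √(0.168 + 0.0299) = 0.445 cm
f = 13.69 cm, so δf/f = 0.445/13.69 = 0.0325.

3.25%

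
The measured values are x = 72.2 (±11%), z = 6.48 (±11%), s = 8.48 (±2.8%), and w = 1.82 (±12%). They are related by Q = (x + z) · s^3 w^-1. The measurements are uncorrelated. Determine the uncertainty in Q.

Let u = x + z = 78.7. δu = √(δx² + δz²) = √(63.1 + 0.508) = 7.97, so δu/u = 0.101.
Q is then a monomial in u, s, w:
δQ/Q = √((δu/u)² + (3·δs/s)² + (-1·δw/w)²) = √(0.0103 + 0.00706 + 0.0144) = 0.178
Q = 26400, so δQ = 0.178 × 26400 = 4700.

4700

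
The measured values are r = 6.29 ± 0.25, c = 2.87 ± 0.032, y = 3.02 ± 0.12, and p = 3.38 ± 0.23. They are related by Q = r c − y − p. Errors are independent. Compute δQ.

0.789

Let w = r·c = 18.1. δw/w = √((1·δr/r)² + (1·δc/c)²) = √(0.00158 + 0.000124) = 0.0413, so δw = 0.745.
Q = w − y − p: δQ = √(δw² + δy² + δp²) = √(0.555 + 0.0144 + 0.0529) = 0.789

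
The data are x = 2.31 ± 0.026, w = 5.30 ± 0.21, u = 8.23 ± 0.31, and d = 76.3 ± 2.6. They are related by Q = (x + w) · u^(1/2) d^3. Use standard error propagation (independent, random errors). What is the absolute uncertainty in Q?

Let h = x + w = 7.61. δh = √(δx² + δw²) = √(0.000676 + 0.0441) = 0.212, so δh/h = 0.0278.
Q is then a monomial in h, u, d:
δQ/Q = √((δh/h)² + (½·δu/u)² + (3·δd/d)²) = √(0.000773 + 0.000355 + 0.0105) = 0.108
Q = 9.7e+06, so δQ = 0.108 × 9.7e+06 = 1.04e+06.

1.04e+06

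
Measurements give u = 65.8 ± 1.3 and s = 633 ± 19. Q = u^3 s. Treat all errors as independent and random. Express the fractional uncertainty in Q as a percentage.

Q is a product of powers, so relative uncertainties combine in quadrature:
  (3·δu/u)² = (3×0.0198)² = 0.00351;  (1·δs/s)² = (1×0.0300)² = 0.000901
δQ/Q = √(0.00441) = 0.0664

6.64%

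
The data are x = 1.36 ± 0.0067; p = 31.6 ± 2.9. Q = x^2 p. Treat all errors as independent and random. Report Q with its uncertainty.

58.4 ± 5.39

Q is a product of powers, so relative uncertainties combine in quadrature:
  (2·δx/x)² = (2×0.00493)² = 9.71e-05;  (1·δp/p)² = (1×0.0918)² = 0.00842
δQ/Q = √(0.00852) = 0.0923
Q = 58.4, so δQ = 0.0923 × 58.4 = 5.39.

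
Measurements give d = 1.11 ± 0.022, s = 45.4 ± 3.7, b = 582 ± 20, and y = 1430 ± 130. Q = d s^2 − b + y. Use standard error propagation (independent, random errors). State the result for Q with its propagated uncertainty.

3140 ± 398

Let p = d·s^2 = 2290. δp/p = √((1·δd/d)² + (2·δs/s)²) = √(0.000393 + 0.0266) = 0.164, so δp = 376.
Q = p − b + y: δQ = √(δp² + δb² + δy²) = √(1.41e+05 + 400 + 16900) = 398
Q = 3140.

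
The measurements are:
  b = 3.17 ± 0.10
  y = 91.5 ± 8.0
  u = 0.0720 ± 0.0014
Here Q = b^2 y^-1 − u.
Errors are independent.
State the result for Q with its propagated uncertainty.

0.0378 ± 0.0119

Let p = b^2·y^-1 = 0.110. δp/p = √((2·δb/b)² + (-1·δy/y)²) = √(0.00398 + 0.00764) = 0.108, so δp = 0.0118.
Q = p − u: δQ = √(δp² + δu²) = √(0.000140 + 1.96e-06) = 0.0119
Q = 0.0378.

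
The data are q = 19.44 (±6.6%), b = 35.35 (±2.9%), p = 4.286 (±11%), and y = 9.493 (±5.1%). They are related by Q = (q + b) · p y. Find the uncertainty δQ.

Let u = q + b = 54.79. δu = √(δq² + δb²) = √(1.65 + 1.05) = 1.64, so δu/u = 0.0300.
Q is then a monomial in u, p, y:
δQ/Q = √((δu/u)² + (1·δp/p)² + (1·δy/y)²) = √(0.000898 + 0.0121 + 0.00260) = 0.125
Q = 2229, so δQ = 0.125 × 2229 = 278.

278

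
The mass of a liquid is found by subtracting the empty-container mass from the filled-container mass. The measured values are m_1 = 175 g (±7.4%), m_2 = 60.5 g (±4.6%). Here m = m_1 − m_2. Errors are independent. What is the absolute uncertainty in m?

13.2 g

Absolute uncertainties add in quadrature for a linear combination:
  (δm_1)² = 168;  (δm_2)² = 7.75
δm = √(175) = 13.2 g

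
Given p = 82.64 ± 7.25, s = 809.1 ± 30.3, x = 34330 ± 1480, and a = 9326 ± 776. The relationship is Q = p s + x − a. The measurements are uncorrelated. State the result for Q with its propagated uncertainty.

Let w = p·s = 66860. δw/w = √((1·δp/p)² + (1·δs/s)²) = √(0.00770 + 0.00140) = 0.0954, so δw = 6380.
Q = w + x − a: δQ = √(δw² + δx² + δa²) = √(4.07e+07 + 2.19e+06 + 6.02e+05) = 6590
Q = 91870.

91870 ± 6590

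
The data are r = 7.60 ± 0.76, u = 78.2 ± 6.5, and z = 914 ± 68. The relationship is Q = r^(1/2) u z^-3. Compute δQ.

6.87e-08

Each factor contributes (exponent × relative error)² to (δQ/Q)²:
  (½·δr/r)² = (0.5×0.100)² = 0.00250;  (1·δu/u)² = (1×0.0831)² = 0.00691;  (-3·δz/z)² = (-3×0.0744)² = 0.0498
δQ/Q = √(0.0592) = 0.243
Q = 2.82e-07, so δQ = 0.243 × 2.82e-07 = 6.87e-08.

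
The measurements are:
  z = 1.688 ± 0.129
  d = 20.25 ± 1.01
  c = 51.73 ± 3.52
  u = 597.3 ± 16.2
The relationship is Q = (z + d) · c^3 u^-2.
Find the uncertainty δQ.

1.84

Let w = z + d = 21.94. δw = √(δz² + δd²) = √(0.0166 + 1.02) = 1.02, so δw/w = 0.0464.
Q is then a monomial in w, c, u:
δQ/Q = √((δw/w)² + (3·δc/c)² + (-2·δu/u)²) = √(0.00215 + 0.0417 + 0.00294) = 0.216
Q = 8.512, so δQ = 0.216 × 8.512 = 1.84.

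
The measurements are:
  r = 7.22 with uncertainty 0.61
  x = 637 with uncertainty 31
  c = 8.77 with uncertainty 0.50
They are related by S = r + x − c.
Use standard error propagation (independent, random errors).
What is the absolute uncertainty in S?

31.0

Each term contributes (cᵢ δxᵢ)² to (δS)²:
  (δr)² = 0.372;  (δx)² = 961;  (δc)² = 0.250
δS = √(962) = 31.0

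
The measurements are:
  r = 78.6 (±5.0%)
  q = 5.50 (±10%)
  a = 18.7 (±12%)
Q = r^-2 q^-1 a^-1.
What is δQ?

2.92e-07

Q is a product of powers, so relative uncertainties combine in quadrature:
  (-2·δr/r)² = (-2×0.0500)² = 0.0100;  (-1·δq/q)² = (-1×0.100)² = 0.0100;  (-1·δa/a)² = (-1×0.120)² = 0.0144
δQ/Q = √(0.0344) = 0.185
Q = 1.57e-06, so δQ = 0.185 × 1.57e-06 = 2.92e-07.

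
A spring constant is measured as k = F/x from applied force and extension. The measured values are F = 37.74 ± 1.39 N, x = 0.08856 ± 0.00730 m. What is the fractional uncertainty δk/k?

0.0903

Since k is a product/quotient, work with relative uncertainties:
  (1·δF/F)² = (1×0.0368)² = 0.00136;  (-1·δx/x)² = (-1×0.0824)² = 0.00679
δk/k = √(0.00815) = 0.0903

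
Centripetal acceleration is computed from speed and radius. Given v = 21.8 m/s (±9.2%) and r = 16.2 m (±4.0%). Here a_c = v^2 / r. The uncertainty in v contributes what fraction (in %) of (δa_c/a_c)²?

95.5%

(δa_c/a_c)² = (2·δv/v)² + (-1·δr/r)²
  v term: (2×0.0920)² = 0.0339
  r term: (-1×0.0400)² = 0.00160
Total = 0.0355. Share from v = 0.0339/0.0355 = 0.955.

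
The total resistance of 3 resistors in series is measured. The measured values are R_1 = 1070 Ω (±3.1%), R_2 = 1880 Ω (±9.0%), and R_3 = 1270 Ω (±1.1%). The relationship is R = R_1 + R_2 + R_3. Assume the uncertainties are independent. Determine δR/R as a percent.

4.10%

For a sum/difference, combine absolute errors in quadrature:
  (δR_1)² = 1100;  (δR_2)² = 28600;  (δR_3)² = 195
δR = √(29900) = 173 Ω
R = 4220 Ω, so δR/R = 173/4220 = 0.0410.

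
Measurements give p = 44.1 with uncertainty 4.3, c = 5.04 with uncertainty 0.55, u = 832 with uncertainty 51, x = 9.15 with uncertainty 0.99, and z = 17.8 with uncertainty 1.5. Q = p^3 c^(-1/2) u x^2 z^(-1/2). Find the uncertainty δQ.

Since Q is a product/quotient, work with relative uncertainties:
  (3·δp/p)² = (3×0.0975)² = 0.0856;  (−½·δc/c)² = (-0.5×0.109)² = 0.00298;  (1·δu/u)² = (1×0.0613)² = 0.00376;  (2·δx/x)² = (2×0.108)² = 0.0468;  (−½·δz/z)² = (-0.5×0.0843)² = 0.00178
δQ/Q = √(0.141) = 0.375
Q = 6.31e+08, so δQ = 0.375 × 6.31e+08 = 2.37e+08.

2.37e+08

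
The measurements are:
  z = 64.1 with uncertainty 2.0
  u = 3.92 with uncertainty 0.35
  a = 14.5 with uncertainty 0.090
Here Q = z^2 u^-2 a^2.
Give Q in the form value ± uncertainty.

Products/powers → add relative errors in quadrature, weighted by exponent:
  (2·δz/z)² = (2×0.0312)² = 0.00389;  (-2·δu/u)² = (-2×0.0893)² = 0.0319;  (2·δa/a)² = (2×0.00621)² = 0.000154
δQ/Q = √(0.0359) = 0.190
Q = 56200, so δQ = 0.190 × 56200 = 10700.

56200 ± 10700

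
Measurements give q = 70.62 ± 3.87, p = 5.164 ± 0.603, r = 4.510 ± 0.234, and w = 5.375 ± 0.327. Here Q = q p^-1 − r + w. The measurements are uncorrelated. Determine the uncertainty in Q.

Let h = q·p^-1 = 13.68. δh/h = √((1·δq/q)² + (-1·δp/p)²) = √(0.00300 + 0.0136) = 0.129, so δh = 1.76.
Q = h − r + w: δQ = √(δh² + δr² + δw²) = √(3.11 + 0.0548 + 0.107) = 1.81

1.81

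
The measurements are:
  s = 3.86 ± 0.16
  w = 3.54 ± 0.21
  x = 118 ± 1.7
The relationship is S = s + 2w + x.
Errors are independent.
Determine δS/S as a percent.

Each term contributes (cᵢ δxᵢ)² to (δS)²:
  (δs)² = 0.0256;  (2·δw)² = 0.176;  (δx)² = 2.89
δS = √(3.09) = 1.76
S = 129, so δS/S = 1.76/129 = 0.0136.

1.36%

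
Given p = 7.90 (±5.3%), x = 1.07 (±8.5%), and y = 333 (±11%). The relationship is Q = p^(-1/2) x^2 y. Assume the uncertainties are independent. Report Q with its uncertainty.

136 ± 27.7

Products/powers → add relative errors in quadrature, weighted by exponent:
  (−½·δp/p)² = (-0.5×0.0530)² = 0.000702;  (2·δx/x)² = (2×0.0850)² = 0.0289;  (1·δy/y)² = (1×0.110)² = 0.0121
δQ/Q = √(0.0417) = 0.204
Q = 136, so δQ = 0.204 × 136 = 27.7.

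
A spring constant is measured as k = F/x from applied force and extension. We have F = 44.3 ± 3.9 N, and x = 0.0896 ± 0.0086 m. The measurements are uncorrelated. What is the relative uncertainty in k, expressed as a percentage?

Each factor contributes (exponent × relative error)² to (δk/k)²:
  (1·δF/F)² = (1×0.0880)² = 0.00775;  (-1·δx/x)² = (-1×0.0960)² = 0.00921
δk/k = √(0.0170) = 0.130

13.0%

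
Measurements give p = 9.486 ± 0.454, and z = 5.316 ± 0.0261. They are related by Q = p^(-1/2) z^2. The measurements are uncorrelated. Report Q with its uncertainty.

9.175 ± 0.237

Relative error in a monomial: (δQ/Q)² = Σ (nᵢ · δxᵢ/xᵢ)².
  (−½·δp/p)² = (-0.5×0.0479)² = 0.000573;  (2·δz/z)² = (2×0.00491)² = 9.64e-05
δQ/Q = √(0.000669) = 0.0259
Q = 9.175, so δQ = 0.0259 × 9.175 = 0.237.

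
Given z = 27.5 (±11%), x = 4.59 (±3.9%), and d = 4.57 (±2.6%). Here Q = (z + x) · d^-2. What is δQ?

0.166

Let u = z + x = 32.1. δu = √(δz² + δx²) = √(9.15 + 0.0320) = 3.03, so δu/u = 0.0944.
Q is then a monomial in u, d:
δQ/Q = √((δu/u)² + (-2·δd/d)²) = √(0.00892 + 0.00270) = 0.108
Q = 1.54, so δQ = 0.108 × 1.54 = 0.166.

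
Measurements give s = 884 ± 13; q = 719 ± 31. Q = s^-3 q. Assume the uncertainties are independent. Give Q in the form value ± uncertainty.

(1.04 ± 0.0642) × 10^-6

Each factor contributes (exponent × relative error)² to (δQ/Q)²:
  (-3·δs/s)² = (-3×0.0147)² = 0.00195;  (1·δq/q)² = (1×0.0431)² = 0.00186
δQ/Q = √(0.00381) = 0.0617
Q = 1.04e-06, so δQ = 0.0617 × 1.04e-06 = 6.42e-08.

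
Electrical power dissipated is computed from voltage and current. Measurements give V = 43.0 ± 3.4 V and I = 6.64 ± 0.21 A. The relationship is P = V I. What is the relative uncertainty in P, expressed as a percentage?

8.52%

Since P is a product/quotient, work with relative uncertainties:
  (1·δV/V)² = (1×0.0791)² = 0.00625;  (1·δI/I)² = (1×0.0316)² = 0.00100
δP/P = √(0.00725) = 0.0852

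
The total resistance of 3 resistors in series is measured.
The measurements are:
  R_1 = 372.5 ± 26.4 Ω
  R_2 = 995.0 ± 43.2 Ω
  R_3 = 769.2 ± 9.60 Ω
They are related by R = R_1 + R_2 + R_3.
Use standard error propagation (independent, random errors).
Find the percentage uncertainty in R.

2.41%

For a sum/difference, combine absolute errors in quadrature:
  (δR_1)² = 697;  (δR_2)² = 1870;  (δR_3)² = 92.2
δR = √(2660) = 51.5 Ω
R = 2137 Ω, so δR/R = 51.5/2137 = 0.0241.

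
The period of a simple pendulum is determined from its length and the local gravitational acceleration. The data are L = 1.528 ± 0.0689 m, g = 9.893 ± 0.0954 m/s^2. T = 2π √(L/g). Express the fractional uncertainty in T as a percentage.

2.31%

Relative error in a monomial: (δT/T)² = Σ (nᵢ · δxᵢ/xᵢ)².
  (½·δL/L)² = (0.5×0.0451)² = 0.000508;  (−½·δg/g)² = (-0.5×0.00964)² = 2.32e-05
δT/T = √(0.000532) = 0.0231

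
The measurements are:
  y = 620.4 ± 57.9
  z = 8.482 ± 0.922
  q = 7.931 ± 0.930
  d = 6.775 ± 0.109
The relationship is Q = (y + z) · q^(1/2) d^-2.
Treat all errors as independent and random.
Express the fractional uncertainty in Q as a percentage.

11.4%

Let u = y + z = 628.9. δu = √(δy² + δz²) = √(3350 + 0.850) = 57.9, so δu/u = 0.0921.
Q is then a monomial in u, q, d:
δQ/Q = √((δu/u)² + (½·δq/q)² + (-2·δd/d)²) = √(0.00848 + 0.00344 + 0.00104) = 0.114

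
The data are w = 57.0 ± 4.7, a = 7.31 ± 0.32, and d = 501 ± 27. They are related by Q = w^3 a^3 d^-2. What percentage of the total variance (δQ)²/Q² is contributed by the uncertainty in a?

19.2%

(δQ/Q)² = (3·δw/w)² + (3·δa/a)² + (-2·δd/d)²
  w term: (3×0.0825)² = 0.0612
  a term: (3×0.0438)² = 0.0172
  d term: (-2×0.0539)² = 0.0116
Total = 0.0901. Share from a = 0.0172/0.0901 = 0.192.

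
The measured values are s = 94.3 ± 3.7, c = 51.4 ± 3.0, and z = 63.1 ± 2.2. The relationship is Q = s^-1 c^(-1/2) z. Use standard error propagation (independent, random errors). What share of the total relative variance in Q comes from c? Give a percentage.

23.6%

(δQ/Q)² = (-1·δs/s)² + (−½·δc/c)² + (1·δz/z)²
  s term: (-1×0.0392)² = 0.00154
  c term: (-0.5×0.0584)² = 0.000852
  z term: (1×0.0349)² = 0.00122
Total = 0.00361. Share from c = 0.000852/0.00361 = 0.236.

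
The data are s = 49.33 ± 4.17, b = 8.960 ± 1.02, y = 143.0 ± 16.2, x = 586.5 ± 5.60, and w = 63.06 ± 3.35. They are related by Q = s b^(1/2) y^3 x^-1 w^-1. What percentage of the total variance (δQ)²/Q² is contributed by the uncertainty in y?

(δQ/Q)² = (1·δs/s)² + (½·δb/b)² + (3·δy/y)² + (-1·δx/x)² + (-1·δw/w)²
  s term: (1×0.0845)² = 0.00715
  b term: (0.5×0.114)² = 0.00324
  y term: (3×0.113)² = 0.116
  x term: (-1×0.00955)² = 9.12e-05
  w term: (-1×0.0531)² = 0.00282
Total = 0.129. Share from y = 0.116/0.129 = 0.897.

89.7%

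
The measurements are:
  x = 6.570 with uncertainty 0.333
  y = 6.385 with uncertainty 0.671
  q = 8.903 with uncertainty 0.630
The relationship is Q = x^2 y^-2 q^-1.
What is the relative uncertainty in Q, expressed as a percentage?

24.4%

Since Q is a product/quotient, work with relative uncertainties:
  (2·δx/x)² = (2×0.0507)² = 0.0103;  (-2·δy/y)² = (-2×0.105)² = 0.0442;  (-1·δq/q)² = (-1×0.0708)² = 0.00501
δQ/Q = √(0.0595) = 0.244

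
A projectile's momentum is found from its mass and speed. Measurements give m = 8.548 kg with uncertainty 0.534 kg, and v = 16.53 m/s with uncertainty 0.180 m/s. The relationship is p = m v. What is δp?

p is a product of powers, so relative uncertainties combine in quadrature:
  (1·δm/m)² = (1×0.0625)² = 0.00390;  (1·δv/v)² = (1×0.0109)² = 0.000119
δp/p = √(0.00402) = 0.0634
p = 141.3 kg·m/s, so δp = 0.0634 × 141.3 = 8.96 kg·m/s.

8.96 kg·m/s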